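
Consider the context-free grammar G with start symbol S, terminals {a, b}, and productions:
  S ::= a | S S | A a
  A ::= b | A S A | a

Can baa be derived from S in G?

yes

S ⇒ SS ⇒ AaS ⇒ baS ⇒ baa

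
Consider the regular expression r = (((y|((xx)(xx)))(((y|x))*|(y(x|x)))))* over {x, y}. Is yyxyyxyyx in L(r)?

yes

Split into 6 pieces y · yx · y · yx · y · yx; each matches ((y|((xx)(xx)))(((y|x))*|(y(x|x)))).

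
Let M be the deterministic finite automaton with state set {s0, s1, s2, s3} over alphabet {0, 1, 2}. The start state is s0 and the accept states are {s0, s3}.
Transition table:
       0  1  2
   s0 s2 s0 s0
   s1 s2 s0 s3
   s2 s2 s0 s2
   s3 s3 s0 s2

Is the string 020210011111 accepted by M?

s0 --0--> s2
s2 --2--> s2
s2 --0--> s2
s2 --2--> s2
s2 --1--> s0
s0 --0--> s2
s2 --0--> s2
s2 --1--> s0
s0 --1--> s0
s0 --1--> s0
s0 --1--> s0
s0 --1--> s0
End in state s0, which is an accepting state.

accepted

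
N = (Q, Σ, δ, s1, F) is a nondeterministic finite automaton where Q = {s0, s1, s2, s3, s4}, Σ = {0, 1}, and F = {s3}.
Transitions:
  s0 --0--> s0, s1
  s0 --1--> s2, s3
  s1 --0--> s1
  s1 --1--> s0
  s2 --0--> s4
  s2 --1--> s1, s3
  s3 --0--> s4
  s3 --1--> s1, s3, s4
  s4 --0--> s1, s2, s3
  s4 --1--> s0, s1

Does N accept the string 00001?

rejected

Start: {s1}
read 0: {s1}
read 0: {s1}
read 0: {s1}
read 0: {s1}
read 1: {s0}
Reachable ∩ accepting = {} — empty.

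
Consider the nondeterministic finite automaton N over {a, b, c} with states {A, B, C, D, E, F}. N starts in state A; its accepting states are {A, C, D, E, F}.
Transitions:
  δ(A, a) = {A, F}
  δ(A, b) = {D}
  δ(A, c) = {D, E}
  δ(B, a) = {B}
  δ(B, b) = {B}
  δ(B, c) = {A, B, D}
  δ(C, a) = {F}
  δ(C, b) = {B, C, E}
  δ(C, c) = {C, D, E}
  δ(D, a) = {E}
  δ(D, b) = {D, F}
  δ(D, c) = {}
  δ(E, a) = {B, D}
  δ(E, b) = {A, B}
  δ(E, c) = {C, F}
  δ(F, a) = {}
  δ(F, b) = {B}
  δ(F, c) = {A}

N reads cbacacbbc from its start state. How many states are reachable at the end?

Start: {A}
read c: {D, E}
read b: {A, B, D, F}
read a: {A, B, E, F}
read c: {A, B, C, D, E, F}
read a: {A, B, D, E, F}
read c: {A, B, C, D, E, F}
read b: {A, B, C, D, E, F}
read b: {A, B, C, D, E, F}
read c: {A, B, C, D, E, F}
Final reachable set {A, B, C, D, E, F} has 6 states.

6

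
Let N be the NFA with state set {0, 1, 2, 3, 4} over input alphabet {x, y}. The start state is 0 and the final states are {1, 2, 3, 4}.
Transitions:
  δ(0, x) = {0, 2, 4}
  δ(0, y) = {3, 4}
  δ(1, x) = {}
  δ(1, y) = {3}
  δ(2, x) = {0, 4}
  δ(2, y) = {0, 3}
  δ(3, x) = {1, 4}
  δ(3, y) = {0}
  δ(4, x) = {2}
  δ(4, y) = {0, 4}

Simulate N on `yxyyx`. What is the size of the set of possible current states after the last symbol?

Start: {0}
read y: {3, 4}
read x: {1, 2, 4}
read y: {0, 3, 4}
read y: {0, 3, 4}
read x: {0, 1, 2, 4}
Final reachable set {0, 1, 2, 4} has 4 states.

4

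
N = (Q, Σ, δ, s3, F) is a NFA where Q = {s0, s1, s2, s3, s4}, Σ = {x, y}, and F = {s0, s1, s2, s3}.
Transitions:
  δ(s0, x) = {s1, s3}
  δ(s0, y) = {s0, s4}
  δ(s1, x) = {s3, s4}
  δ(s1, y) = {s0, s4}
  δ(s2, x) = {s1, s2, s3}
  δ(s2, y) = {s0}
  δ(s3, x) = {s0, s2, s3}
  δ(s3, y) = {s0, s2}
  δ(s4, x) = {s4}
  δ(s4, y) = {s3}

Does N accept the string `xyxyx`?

Start: {s3}
read x: {s0, s2, s3}
read y: {s0, s2, s4}
read x: {s1, s2, s3, s4}
read y: {s0, s2, s3, s4}
read x: {s0, s1, s2, s3, s4}
Reachable ∩ accepting = {s0, s1, s2, s3} — nonempty.

accepted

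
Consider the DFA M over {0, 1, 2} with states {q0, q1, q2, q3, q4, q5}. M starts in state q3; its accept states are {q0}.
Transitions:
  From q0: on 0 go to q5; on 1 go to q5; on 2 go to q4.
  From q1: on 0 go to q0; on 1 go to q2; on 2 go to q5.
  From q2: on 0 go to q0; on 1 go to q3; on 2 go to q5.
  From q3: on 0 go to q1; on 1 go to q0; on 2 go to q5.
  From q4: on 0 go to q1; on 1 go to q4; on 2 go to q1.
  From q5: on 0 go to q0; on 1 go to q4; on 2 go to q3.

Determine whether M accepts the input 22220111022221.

rejected

q3 --2--> q5
q5 --2--> q3
q3 --2--> q5
q5 --2--> q3
q3 --0--> q1
q1 --1--> q2
q2 --1--> q3
q3 --1--> q0
q0 --0--> q5
q5 --2--> q3
q3 --2--> q5
q5 --2--> q3
q3 --2--> q5
q5 --1--> q4
End in state q4, which is not an accepting state.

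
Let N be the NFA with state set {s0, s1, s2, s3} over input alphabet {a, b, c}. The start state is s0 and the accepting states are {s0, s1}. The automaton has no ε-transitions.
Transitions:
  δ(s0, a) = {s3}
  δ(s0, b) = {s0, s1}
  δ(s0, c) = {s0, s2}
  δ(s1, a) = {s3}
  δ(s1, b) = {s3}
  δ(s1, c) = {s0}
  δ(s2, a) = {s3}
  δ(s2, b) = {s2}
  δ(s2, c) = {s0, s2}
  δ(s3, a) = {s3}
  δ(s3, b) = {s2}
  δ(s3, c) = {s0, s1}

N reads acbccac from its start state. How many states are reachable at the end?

2

Start: {s0}
read a: {s3}
read c: {s0, s1}
read b: {s0, s1, s3}
read c: {s0, s1, s2}
read c: {s0, s2}
read a: {s3}
read c: {s0, s1}
Final reachable set {s0, s1} has 2 states.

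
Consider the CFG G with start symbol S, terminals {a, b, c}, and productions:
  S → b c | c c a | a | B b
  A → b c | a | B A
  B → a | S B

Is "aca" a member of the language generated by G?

no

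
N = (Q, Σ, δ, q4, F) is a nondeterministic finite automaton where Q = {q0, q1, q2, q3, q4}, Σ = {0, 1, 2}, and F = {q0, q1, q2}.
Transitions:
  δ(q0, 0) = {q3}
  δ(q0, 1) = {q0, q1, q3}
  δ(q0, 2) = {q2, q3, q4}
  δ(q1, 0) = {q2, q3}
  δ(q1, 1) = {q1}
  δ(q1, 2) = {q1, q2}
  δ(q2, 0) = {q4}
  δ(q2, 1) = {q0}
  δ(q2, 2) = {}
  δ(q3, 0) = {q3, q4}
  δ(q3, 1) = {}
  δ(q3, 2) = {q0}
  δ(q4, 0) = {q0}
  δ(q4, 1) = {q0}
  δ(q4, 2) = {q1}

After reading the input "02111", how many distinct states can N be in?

Start: {q4}
read 0: {q0}
read 2: {q2, q3, q4}
read 1: {q0}
read 1: {q0, q1, q3}
read 1: {q0, q1, q3}
Final reachable set {q0, q1, q3} has 3 states.

3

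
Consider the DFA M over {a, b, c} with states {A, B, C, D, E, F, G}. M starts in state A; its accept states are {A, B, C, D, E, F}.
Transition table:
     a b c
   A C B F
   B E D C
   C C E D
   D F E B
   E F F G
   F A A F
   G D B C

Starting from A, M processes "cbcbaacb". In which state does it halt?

E

A --c--> F
F --b--> A
A --c--> F
F --b--> A
A --a--> C
C --a--> C
C --c--> D
D --b--> E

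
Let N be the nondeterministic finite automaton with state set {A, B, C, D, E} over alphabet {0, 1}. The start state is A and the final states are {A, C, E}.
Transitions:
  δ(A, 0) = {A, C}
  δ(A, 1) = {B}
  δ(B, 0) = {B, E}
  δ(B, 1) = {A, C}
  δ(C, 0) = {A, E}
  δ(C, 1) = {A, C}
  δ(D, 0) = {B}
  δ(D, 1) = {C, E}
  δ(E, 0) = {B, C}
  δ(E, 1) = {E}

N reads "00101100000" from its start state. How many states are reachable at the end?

Start: {A}
read 0: {A, C}
read 0: {A, C, E}
read 1: {A, B, C, E}
read 0: {A, B, C, E}
read 1: {A, B, C, E}
read 1: {A, B, C, E}
read 0: {A, B, C, E}
read 0: {A, B, C, E}
read 0: {A, B, C, E}
read 0: {A, B, C, E}
read 0: {A, B, C, E}
Final reachable set {A, B, C, E} has 4 states.

4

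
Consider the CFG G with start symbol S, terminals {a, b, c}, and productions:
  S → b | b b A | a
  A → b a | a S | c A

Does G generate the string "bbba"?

S ⇒ bbA ⇒ bbba

yes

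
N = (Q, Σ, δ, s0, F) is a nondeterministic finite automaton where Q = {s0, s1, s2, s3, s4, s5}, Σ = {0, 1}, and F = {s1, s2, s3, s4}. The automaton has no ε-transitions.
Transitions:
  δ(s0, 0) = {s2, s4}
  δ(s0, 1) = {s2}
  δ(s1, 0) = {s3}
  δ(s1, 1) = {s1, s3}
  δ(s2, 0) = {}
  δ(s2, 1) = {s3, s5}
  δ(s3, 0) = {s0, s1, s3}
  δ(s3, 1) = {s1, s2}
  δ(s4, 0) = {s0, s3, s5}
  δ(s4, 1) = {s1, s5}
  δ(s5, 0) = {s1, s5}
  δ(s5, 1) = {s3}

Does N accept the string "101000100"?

Start: {s0}
read 1: {s2}
read 0: {}
The reachable set is empty and stays empty for the remaining 7 symbols.
Reachable ∩ accepting = {} — empty.

rejected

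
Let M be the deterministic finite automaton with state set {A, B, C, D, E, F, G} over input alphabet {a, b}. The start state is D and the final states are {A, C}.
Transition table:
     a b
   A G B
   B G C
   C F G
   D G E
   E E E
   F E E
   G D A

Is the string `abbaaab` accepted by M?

D --a--> G
G --b--> A
A --b--> B
B --a--> G
G --a--> D
D --a--> G
G --b--> A
End in state A, which is an accepting state.

accepted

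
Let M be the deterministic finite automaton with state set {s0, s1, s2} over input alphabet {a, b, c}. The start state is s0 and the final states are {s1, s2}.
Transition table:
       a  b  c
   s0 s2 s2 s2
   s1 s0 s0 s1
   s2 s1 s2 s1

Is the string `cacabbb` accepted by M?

accepted

s0 --c--> s2
s2 --a--> s1
s1 --c--> s1
s1 --a--> s0
s0 --b--> s2
s2 --b--> s2
s2 --b--> s2
End in state s2, which is an accepting state.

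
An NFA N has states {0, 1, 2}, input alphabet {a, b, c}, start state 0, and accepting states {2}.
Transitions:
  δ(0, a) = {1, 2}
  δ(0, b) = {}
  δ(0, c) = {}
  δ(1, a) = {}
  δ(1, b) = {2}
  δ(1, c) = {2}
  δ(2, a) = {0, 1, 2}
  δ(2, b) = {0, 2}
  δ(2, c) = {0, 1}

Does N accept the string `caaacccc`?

Start: {0}
read c: {}
The reachable set is empty and stays empty for the remaining 7 symbols.
Reachable ∩ accepting = {} — empty.

rejected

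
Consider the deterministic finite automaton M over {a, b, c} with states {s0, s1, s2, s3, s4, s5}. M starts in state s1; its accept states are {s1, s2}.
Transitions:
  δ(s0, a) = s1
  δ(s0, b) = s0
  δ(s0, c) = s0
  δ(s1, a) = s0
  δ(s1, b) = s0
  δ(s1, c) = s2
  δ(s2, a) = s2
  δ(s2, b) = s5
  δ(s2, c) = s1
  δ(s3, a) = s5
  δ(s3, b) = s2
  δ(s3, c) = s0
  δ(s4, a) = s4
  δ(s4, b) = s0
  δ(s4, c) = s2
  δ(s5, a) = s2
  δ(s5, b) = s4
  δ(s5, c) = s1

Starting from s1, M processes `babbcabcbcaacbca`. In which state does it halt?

s1 --b--> s0
s0 --a--> s1
s1 --b--> s0
s0 --b--> s0
s0 --c--> s0
s0 --a--> s1
s1 --b--> s0
s0 --c--> s0
s0 --b--> s0
s0 --c--> s0
s0 --a--> s1
s1 --a--> s0
s0 --c--> s0
s0 --b--> s0
s0 --c--> s0
s0 --a--> s1

s1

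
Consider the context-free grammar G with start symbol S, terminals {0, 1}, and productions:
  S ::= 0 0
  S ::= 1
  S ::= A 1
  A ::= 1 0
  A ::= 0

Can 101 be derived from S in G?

S ⇒ A1 ⇒ 101

yes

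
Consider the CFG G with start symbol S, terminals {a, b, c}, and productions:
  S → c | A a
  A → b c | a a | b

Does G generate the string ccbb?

no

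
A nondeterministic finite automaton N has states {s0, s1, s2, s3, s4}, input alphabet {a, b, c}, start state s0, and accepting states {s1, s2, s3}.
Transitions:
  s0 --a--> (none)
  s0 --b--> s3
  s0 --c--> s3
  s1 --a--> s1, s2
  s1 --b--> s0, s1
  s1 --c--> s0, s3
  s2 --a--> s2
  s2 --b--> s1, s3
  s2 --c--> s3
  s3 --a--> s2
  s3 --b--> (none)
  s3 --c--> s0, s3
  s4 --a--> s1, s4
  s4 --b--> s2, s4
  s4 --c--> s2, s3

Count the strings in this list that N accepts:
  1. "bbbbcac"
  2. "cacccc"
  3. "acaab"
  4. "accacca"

1

"bbbbcac": rejected
"cacccc": accepted
"acaab": rejected
"accacca": rejected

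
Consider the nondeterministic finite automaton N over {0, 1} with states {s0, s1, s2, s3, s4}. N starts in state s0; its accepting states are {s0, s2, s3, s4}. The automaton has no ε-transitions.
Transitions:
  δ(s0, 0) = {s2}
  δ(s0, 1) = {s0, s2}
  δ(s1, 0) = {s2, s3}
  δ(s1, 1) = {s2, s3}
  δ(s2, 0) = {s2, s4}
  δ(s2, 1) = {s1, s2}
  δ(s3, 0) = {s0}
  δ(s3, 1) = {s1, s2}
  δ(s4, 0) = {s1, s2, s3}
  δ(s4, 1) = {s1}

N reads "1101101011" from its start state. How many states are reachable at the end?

Start: {s0}
read 1: {s0, s2}
read 1: {s0, s1, s2}
read 0: {s2, s3, s4}
read 1: {s1, s2}
read 1: {s1, s2, s3}
read 0: {s0, s2, s3, s4}
read 1: {s0, s1, s2}
read 0: {s2, s3, s4}
read 1: {s1, s2}
read 1: {s1, s2, s3}
Final reachable set {s1, s2, s3} has 3 states.

3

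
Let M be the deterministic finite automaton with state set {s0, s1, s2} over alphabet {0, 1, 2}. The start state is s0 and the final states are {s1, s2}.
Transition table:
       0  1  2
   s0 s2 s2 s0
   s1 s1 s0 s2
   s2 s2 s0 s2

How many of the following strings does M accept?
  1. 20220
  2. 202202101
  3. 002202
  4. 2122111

20220: accepted
202202101: rejected
002202: accepted
2122111: rejected

2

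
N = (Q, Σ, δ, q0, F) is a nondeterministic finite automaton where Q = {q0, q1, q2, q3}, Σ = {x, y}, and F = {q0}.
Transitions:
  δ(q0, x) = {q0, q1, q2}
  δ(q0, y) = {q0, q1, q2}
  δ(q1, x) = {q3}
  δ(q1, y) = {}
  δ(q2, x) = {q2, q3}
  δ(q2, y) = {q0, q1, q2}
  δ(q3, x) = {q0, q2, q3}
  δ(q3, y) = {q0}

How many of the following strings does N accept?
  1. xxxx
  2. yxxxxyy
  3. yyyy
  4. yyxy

xxxx: accepted
yxxxxyy: accepted
yyyy: accepted
yyxy: accepted

4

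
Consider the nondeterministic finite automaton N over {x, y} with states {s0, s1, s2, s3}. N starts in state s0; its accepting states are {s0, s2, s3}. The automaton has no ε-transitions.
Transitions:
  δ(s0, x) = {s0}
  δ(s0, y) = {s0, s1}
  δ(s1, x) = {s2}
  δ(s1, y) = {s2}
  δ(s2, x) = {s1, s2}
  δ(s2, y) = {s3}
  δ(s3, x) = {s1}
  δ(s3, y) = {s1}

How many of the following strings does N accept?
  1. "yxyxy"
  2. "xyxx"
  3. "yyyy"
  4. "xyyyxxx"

"yxyxy": accepted
"xyxx": accepted
"yyyy": accepted
"xyyyxxx": accepted

4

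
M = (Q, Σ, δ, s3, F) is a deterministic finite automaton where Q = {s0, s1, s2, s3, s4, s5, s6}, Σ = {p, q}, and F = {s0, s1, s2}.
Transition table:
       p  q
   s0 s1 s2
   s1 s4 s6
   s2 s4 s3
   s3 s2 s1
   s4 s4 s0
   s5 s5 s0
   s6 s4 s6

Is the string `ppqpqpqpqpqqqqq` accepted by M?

rejected

s3 --p--> s2
s2 --p--> s4
s4 --q--> s0
s0 --p--> s1
s1 --q--> s6
s6 --p--> s4
s4 --q--> s0
s0 --p--> s1
s1 --q--> s6
s6 --p--> s4
s4 --q--> s0
s0 --q--> s2
s2 --q--> s3
s3 --q--> s1
s1 --q--> s6
End in state s6, which is not an accepting state.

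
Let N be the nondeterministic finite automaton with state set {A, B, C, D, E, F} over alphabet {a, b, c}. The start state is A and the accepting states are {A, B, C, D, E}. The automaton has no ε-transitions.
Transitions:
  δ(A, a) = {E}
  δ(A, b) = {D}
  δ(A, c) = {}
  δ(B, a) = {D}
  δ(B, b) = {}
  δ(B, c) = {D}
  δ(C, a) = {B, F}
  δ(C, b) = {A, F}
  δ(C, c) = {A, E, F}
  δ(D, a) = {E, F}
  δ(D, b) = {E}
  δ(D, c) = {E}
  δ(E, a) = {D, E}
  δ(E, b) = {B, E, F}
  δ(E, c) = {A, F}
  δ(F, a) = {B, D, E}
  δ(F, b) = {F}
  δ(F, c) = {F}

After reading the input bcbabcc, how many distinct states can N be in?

Start: {A}
read b: {D}
read c: {E}
read b: {B, E, F}
read a: {B, D, E}
read b: {B, E, F}
read c: {A, D, F}
read c: {E, F}
Final reachable set {E, F} has 2 states.

2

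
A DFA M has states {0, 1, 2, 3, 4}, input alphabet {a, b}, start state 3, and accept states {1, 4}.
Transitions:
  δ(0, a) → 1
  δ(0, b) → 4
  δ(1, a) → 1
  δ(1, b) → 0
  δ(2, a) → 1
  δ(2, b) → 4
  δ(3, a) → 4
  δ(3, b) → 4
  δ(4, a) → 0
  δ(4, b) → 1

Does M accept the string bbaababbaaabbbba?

accepted

3 --b--> 4
4 --b--> 1
1 --a--> 1
1 --a--> 1
1 --b--> 0
0 --a--> 1
1 --b--> 0
0 --b--> 4
4 --a--> 0
0 --a--> 1
1 --a--> 1
1 --b--> 0
0 --b--> 4
4 --b--> 1
1 --b--> 0
0 --a--> 1
End in state 1, which is an accepting state.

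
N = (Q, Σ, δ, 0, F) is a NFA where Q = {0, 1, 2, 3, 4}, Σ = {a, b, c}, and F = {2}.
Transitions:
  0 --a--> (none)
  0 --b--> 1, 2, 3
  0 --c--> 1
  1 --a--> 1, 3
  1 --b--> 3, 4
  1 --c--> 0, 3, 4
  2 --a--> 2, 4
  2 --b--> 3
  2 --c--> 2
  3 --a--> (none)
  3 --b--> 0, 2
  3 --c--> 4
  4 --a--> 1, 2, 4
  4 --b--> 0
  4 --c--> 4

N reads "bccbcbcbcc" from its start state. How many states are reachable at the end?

Start: {0}
read b: {1, 2, 3}
read c: {0, 2, 3, 4}
read c: {1, 2, 4}
read b: {0, 3, 4}
read c: {1, 4}
read b: {0, 3, 4}
read c: {1, 4}
read b: {0, 3, 4}
read c: {1, 4}
read c: {0, 3, 4}
Final reachable set {0, 3, 4} has 3 states.

3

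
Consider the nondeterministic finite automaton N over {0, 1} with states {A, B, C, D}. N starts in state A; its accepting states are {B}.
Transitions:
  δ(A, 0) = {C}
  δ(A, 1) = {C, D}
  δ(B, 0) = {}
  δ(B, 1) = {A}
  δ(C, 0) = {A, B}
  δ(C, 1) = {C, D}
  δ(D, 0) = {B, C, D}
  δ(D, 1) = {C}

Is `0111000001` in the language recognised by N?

Start: {A}
read 0: {C}
read 1: {C, D}
read 1: {C, D}
read 1: {C, D}
read 0: {A, B, C, D}
read 0: {A, B, C, D}
read 0: {A, B, C, D}
read 0: {A, B, C, D}
read 0: {A, B, C, D}
read 1: {A, C, D}
Reachable ∩ accepting = {} — empty.

rejected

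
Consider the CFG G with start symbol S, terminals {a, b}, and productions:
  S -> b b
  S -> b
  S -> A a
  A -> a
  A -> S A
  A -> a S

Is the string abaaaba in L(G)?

no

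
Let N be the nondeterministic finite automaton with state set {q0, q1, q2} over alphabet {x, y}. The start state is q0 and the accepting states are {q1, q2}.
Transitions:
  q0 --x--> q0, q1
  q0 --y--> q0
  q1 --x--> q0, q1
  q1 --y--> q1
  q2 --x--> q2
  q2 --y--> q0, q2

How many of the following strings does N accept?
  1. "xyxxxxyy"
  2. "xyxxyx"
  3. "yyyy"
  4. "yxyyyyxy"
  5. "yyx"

"xyxxxxyy": accepted
"xyxxyx": accepted
"yyyy": rejected
"yxyyyyxy": accepted
"yyx": accepted

4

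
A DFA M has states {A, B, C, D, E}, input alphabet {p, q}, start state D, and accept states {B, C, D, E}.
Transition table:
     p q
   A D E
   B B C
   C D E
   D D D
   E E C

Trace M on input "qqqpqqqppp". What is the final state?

D

D --q--> D
D --q--> D
D --q--> D
D --p--> D
D --q--> D
D --q--> D
D --q--> D
D --p--> D
D --p--> D
D --p--> D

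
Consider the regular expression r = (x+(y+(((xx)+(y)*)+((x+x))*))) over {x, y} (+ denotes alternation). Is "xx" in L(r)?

yes

The right alternative (y+(((xx)+(y)*)+((x+x))*)) matches xx.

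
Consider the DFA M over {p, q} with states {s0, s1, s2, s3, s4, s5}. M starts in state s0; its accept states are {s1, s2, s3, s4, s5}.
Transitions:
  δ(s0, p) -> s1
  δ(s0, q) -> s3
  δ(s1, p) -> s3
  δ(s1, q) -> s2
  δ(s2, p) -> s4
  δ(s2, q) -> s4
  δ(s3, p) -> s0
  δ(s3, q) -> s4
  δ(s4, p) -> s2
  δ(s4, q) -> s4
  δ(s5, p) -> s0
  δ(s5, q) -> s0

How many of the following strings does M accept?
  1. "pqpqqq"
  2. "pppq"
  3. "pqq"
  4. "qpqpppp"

3

"pqpqqq": accepted
"pppq": accepted
"pqq": accepted
"qpqpppp": rejected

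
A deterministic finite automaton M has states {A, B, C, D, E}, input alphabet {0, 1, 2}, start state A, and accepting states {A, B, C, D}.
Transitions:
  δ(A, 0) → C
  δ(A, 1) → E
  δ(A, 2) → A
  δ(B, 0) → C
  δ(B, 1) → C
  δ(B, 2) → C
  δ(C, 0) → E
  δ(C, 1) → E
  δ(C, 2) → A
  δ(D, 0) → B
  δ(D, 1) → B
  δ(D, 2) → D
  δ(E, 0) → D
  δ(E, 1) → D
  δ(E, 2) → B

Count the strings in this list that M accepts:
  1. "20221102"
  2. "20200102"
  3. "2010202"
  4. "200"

3

"20221102": accepted
"20200102": accepted
"2010202": accepted
"200": rejected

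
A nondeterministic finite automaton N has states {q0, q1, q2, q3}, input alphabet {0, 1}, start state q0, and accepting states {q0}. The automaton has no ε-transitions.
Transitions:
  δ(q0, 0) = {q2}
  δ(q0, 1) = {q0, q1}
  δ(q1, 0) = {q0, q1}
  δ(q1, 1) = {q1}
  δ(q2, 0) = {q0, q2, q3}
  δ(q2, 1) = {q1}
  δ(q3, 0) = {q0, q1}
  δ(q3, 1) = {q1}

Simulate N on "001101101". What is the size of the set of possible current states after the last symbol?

2

Start: {q0}
read 0: {q2}
read 0: {q0, q2, q3}
read 1: {q0, q1}
read 1: {q0, q1}
read 0: {q0, q1, q2}
read 1: {q0, q1}
read 1: {q0, q1}
read 0: {q0, q1, q2}
read 1: {q0, q1}
Final reachable set {q0, q1} has 2 states.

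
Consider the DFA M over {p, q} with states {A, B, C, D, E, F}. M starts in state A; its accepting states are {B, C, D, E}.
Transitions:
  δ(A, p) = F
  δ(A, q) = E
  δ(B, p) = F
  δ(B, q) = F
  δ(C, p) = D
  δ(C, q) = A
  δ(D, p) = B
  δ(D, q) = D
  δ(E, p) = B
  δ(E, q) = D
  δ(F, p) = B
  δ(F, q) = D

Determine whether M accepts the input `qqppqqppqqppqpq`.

rejected

A --q--> E
E --q--> D
D --p--> B
B --p--> F
F --q--> D
D --q--> D
D --p--> B
B --p--> F
F --q--> D
D --q--> D
D --p--> B
B --p--> F
F --q--> D
D --p--> B
B --q--> F
End in state F, which is not an accepting state.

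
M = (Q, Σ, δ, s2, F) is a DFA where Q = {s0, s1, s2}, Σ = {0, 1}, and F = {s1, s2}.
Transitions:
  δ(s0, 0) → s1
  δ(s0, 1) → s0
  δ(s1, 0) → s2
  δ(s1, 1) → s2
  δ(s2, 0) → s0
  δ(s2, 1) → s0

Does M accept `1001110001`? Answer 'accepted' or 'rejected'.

rejected

s2 --1--> s0
s0 --0--> s1
s1 --0--> s2
s2 --1--> s0
s0 --1--> s0
s0 --1--> s0
s0 --0--> s1
s1 --0--> s2
s2 --0--> s0
s0 --1--> s0
End in state s0, which is not an accepting state.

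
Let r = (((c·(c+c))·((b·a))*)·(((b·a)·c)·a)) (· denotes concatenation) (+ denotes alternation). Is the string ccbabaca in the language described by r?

Split as ccba·baca: ((c·(c+c))·((b·a))*) matches ccba and (((b·a)·c)·a) matches baca.

yes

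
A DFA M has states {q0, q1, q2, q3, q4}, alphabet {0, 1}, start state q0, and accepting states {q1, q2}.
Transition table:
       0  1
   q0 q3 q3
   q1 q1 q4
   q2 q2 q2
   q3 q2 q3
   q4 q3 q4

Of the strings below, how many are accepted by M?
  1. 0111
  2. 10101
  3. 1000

2

0111: rejected
10101: accepted
1000: accepted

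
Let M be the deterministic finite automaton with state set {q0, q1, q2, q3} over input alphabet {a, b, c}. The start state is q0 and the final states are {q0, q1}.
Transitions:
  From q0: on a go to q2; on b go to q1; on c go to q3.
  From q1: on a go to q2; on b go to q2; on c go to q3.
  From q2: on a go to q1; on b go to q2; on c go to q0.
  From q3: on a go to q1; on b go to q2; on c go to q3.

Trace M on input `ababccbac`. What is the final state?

q3

q0 --a--> q2
q2 --b--> q2
q2 --a--> q1
q1 --b--> q2
q2 --c--> q0
q0 --c--> q3
q3 --b--> q2
q2 --a--> q1
q1 --c--> q3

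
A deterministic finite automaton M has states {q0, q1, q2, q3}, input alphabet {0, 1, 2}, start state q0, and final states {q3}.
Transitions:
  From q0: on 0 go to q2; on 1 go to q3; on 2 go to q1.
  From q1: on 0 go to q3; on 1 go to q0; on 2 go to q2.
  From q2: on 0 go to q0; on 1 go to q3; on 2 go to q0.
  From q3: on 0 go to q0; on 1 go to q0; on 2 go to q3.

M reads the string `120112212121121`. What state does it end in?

q0

q0 --1--> q3
q3 --2--> q3
q3 --0--> q0
q0 --1--> q3
q3 --1--> q0
q0 --2--> q1
q1 --2--> q2
q2 --1--> q3
q3 --2--> q3
q3 --1--> q0
q0 --2--> q1
q1 --1--> q0
q0 --1--> q3
q3 --2--> q3
q3 --1--> q0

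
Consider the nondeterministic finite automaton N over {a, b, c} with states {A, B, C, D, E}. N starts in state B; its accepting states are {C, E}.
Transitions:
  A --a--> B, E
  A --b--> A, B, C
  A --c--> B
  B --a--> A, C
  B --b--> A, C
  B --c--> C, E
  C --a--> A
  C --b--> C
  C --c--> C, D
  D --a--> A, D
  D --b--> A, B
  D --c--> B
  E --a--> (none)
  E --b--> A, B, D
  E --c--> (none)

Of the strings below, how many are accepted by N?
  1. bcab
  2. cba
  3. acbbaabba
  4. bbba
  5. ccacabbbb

5

bcab: accepted
cba: accepted
acbbaabba: accepted
bbba: accepted
ccacabbbb: accepted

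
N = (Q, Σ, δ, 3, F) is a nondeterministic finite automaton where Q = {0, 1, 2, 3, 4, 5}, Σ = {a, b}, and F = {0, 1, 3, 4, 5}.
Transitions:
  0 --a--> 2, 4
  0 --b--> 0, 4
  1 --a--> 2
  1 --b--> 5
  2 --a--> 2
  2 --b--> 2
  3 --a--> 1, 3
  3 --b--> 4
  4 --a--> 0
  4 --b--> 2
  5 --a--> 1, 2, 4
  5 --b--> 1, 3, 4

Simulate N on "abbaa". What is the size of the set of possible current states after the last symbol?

4

Start: {3}
read a: {1, 3}
read b: {4, 5}
read b: {1, 2, 3, 4}
read a: {0, 1, 2, 3}
read a: {1, 2, 3, 4}
Final reachable set {1, 2, 3, 4} has 4 states.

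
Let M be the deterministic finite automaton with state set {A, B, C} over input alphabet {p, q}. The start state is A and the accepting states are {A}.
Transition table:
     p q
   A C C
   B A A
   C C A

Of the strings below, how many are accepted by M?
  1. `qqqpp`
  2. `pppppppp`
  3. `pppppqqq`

1

`qqqpp`: rejected
`pppppppp`: rejected
`pppppqqq`: accepted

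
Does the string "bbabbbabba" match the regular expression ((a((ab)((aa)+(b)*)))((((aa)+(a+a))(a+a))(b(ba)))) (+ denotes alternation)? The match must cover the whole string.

No split of bbabbbabba into u·v has (a((ab)((aa)+(b)*))) matching u and ((((aa)+(a+a))(a+a))(b(ba))) matching v.

no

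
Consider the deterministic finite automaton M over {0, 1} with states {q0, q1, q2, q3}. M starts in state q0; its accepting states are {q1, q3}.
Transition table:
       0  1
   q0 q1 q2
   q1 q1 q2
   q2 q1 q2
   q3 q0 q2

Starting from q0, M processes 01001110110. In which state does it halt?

q0 --0--> q1
q1 --1--> q2
q2 --0--> q1
q1 --0--> q1
q1 --1--> q2
q2 --1--> q2
q2 --1--> q2
q2 --0--> q1
q1 --1--> q2
q2 --1--> q2
q2 --0--> q1

q1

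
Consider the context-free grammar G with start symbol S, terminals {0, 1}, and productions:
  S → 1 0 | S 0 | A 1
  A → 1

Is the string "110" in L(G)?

yes

S ⇒ S0 ⇒ A10 ⇒ 110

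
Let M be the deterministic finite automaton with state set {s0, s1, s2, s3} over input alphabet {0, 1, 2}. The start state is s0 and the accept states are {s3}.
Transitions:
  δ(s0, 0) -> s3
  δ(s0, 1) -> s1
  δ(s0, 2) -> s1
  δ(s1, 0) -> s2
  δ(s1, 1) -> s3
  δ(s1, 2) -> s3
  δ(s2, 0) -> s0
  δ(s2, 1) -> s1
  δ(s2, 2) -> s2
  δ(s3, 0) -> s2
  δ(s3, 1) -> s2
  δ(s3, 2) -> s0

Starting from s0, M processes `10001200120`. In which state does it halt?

s0 --1--> s1
s1 --0--> s2
s2 --0--> s0
s0 --0--> s3
s3 --1--> s2
s2 --2--> s2
s2 --0--> s0
s0 --0--> s3
s3 --1--> s2
s2 --2--> s2
s2 --0--> s0

s0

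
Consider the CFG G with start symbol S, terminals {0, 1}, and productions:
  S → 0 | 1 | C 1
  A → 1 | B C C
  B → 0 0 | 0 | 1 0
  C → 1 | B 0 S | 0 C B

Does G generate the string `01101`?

S ⇒ C1 ⇒ 0CB1 ⇒ 01B1 ⇒ 01101

yes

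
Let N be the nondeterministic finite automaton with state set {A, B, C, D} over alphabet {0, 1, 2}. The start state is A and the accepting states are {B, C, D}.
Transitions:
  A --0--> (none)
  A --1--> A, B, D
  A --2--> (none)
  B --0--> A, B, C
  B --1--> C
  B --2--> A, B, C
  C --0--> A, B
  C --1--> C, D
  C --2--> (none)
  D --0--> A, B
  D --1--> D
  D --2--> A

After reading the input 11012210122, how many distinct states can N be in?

Start: {A}
read 1: {A, B, D}
read 1: {A, B, C, D}
read 0: {A, B, C}
read 1: {A, B, C, D}
read 2: {A, B, C}
read 2: {A, B, C}
read 1: {A, B, C, D}
read 0: {A, B, C}
read 1: {A, B, C, D}
read 2: {A, B, C}
read 2: {A, B, C}
Final reachable set {A, B, C} has 3 states.

3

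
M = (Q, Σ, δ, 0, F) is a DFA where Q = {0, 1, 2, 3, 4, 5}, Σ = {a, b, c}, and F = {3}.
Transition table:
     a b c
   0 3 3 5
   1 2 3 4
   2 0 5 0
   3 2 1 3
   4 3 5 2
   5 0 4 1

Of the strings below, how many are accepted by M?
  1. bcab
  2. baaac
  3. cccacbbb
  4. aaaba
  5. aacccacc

bcab: rejected
baaac: accepted
cccacbbb: rejected
aaaba: rejected
aacccacc: rejected

1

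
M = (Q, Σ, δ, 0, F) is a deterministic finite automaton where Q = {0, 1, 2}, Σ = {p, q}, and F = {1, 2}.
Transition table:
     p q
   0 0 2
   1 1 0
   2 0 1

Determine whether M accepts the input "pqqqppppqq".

accepted

0 --p--> 0
0 --q--> 2
2 --q--> 1
1 --q--> 0
0 --p--> 0
0 --p--> 0
0 --p--> 0
0 --p--> 0
0 --q--> 2
2 --q--> 1
End in state 1, which is an accepting state.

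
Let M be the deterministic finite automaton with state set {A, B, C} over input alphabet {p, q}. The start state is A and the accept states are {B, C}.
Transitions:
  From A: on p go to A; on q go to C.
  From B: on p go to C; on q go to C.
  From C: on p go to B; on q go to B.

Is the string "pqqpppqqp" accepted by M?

accepted

A --p--> A
A --q--> C
C --q--> B
B --p--> C
C --p--> B
B --p--> C
C --q--> B
B --q--> C
C --p--> B
End in state B, which is an accepting state.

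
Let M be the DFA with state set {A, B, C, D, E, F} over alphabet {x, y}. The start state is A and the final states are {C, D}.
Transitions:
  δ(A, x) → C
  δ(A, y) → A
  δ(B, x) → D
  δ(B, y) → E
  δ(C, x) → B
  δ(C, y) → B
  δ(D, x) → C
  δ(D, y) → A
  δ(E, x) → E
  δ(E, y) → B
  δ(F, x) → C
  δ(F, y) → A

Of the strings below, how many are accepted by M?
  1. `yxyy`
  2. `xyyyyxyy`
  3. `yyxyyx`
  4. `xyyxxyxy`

`yxyy`: rejected
`xyyyyxyy`: rejected
`yyxyyx`: rejected
`xyyxxyxy`: rejected

0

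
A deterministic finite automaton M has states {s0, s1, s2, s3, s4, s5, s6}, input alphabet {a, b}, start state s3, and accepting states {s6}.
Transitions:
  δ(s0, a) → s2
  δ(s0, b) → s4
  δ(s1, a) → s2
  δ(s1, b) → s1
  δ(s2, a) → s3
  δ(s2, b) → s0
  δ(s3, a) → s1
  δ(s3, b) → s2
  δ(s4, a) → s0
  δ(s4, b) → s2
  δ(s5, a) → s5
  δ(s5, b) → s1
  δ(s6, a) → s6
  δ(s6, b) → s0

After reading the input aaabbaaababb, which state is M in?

s4

s3 --a--> s1
s1 --a--> s2
s2 --a--> s3
s3 --b--> s2
s2 --b--> s0
s0 --a--> s2
s2 --a--> s3
s3 --a--> s1
s1 --b--> s1
s1 --a--> s2
s2 --b--> s0
s0 --b--> s4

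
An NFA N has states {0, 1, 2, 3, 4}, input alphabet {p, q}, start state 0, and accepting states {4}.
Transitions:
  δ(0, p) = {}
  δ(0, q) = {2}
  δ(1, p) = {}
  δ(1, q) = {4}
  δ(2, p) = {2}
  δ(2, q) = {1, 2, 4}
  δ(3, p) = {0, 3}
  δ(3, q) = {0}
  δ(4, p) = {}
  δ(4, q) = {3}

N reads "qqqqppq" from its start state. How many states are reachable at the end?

Start: {0}
read q: {2}
read q: {1, 2, 4}
read q: {1, 2, 3, 4}
read q: {0, 1, 2, 3, 4}
read p: {0, 2, 3}
read p: {0, 2, 3}
read q: {0, 1, 2, 4}
Final reachable set {0, 1, 2, 4} has 4 states.

4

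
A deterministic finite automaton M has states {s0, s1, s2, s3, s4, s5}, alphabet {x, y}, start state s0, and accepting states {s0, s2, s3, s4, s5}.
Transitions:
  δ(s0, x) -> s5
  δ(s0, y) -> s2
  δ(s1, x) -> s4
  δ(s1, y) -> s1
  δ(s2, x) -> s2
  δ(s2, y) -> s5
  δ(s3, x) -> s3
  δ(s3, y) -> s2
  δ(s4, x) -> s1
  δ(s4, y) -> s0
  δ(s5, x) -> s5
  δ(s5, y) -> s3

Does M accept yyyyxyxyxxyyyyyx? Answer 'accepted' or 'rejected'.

accepted

s0 --y--> s2
s2 --y--> s5
s5 --y--> s3
s3 --y--> s2
s2 --x--> s2
s2 --y--> s5
s5 --x--> s5
s5 --y--> s3
s3 --x--> s3
s3 --x--> s3
s3 --y--> s2
s2 --y--> s5
s5 --y--> s3
s3 --y--> s2
s2 --y--> s5
s5 --x--> s5
End in state s5, which is an accepting state.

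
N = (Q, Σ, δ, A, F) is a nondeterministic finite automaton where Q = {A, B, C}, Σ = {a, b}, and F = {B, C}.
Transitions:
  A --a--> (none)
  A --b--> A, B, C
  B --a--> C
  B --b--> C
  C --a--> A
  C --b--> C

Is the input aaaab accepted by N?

Start: {A}
read a: {}
The reachable set is empty and stays empty for the remaining 4 symbols.
Reachable ∩ accepting = {} — empty.

rejected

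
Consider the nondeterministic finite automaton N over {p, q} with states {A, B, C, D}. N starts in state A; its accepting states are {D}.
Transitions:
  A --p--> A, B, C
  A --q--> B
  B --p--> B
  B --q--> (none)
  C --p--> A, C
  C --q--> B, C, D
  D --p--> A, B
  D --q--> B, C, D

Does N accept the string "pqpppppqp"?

Start: {A}
read p: {A, B, C}
read q: {B, C, D}
read p: {A, B, C}
read p: {A, B, C}
read p: {A, B, C}
read p: {A, B, C}
read p: {A, B, C}
read q: {B, C, D}
read p: {A, B, C}
Reachable ∩ accepting = {} — empty.

rejected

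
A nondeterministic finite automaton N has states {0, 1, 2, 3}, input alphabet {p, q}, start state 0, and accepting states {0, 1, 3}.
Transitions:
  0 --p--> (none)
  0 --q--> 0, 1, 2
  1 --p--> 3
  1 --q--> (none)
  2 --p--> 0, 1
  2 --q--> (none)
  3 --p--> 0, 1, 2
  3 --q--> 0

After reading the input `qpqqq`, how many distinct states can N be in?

Start: {0}
read q: {0, 1, 2}
read p: {0, 1, 3}
read q: {0, 1, 2}
read q: {0, 1, 2}
read q: {0, 1, 2}
Final reachable set {0, 1, 2} has 3 states.

3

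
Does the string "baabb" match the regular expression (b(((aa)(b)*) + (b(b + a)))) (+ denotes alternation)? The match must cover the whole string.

yes

Split as b·aabb: b matches b and (((aa)(b)*)+(b(b+a))) matches aabb.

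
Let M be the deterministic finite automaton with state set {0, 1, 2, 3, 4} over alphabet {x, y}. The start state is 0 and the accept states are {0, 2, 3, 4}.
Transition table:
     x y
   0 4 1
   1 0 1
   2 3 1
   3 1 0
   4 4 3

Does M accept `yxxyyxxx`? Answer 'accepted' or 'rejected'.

accepted

0 --y--> 1
1 --x--> 0
0 --x--> 4
4 --y--> 3
3 --y--> 0
0 --x--> 4
4 --x--> 4
4 --x--> 4
End in state 4, which is an accepting state.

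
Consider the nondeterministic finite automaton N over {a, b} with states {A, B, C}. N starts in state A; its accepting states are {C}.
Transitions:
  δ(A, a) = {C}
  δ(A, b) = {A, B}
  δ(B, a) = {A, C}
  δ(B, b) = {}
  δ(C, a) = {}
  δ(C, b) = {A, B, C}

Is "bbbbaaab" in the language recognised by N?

rejected

Start: {A}
read b: {A, B}
read b: {A, B}
read b: {A, B}
read b: {A, B}
read a: {A, C}
read a: {C}
read a: {}
The reachable set is empty and stays empty for the remaining 1 symbol.
Reachable ∩ accepting = {} — empty.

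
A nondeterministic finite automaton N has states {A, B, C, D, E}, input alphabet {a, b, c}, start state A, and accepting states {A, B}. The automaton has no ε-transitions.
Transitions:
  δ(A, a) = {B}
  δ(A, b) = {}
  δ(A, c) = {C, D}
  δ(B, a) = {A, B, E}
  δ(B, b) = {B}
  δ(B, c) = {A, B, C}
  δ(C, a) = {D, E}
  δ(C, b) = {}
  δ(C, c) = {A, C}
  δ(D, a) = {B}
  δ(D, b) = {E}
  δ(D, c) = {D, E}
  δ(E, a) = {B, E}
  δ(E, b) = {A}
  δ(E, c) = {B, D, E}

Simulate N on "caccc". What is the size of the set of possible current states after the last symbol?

Start: {A}
read c: {C, D}
read a: {B, D, E}
read c: {A, B, C, D, E}
read c: {A, B, C, D, E}
read c: {A, B, C, D, E}
Final reachable set {A, B, C, D, E} has 5 states.

5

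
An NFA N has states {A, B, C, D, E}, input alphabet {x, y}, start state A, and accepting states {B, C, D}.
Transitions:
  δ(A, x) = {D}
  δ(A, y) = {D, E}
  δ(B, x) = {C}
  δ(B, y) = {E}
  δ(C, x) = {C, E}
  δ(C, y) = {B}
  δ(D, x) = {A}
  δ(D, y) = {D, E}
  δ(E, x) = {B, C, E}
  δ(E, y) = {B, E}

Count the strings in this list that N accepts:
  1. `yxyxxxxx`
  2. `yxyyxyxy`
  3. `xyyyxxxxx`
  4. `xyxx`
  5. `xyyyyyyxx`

5

`yxyxxxxx`: accepted
`yxyyxyxy`: accepted
`xyyyxxxxx`: accepted
`xyxx`: accepted
`xyyyyyyxx`: accepted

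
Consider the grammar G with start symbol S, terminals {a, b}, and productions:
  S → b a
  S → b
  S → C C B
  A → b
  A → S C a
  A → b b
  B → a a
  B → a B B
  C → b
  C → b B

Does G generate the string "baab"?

no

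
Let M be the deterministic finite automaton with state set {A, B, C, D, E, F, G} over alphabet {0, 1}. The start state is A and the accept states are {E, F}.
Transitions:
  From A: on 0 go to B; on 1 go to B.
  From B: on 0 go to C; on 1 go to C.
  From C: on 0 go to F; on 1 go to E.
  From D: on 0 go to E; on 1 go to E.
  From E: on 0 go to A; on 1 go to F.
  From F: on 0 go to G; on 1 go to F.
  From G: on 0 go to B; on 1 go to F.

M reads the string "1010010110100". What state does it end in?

B

A --1--> B
B --0--> C
C --1--> E
E --0--> A
A --0--> B
B --1--> C
C --0--> F
F --1--> F
F --1--> F
F --0--> G
G --1--> F
F --0--> G
G --0--> B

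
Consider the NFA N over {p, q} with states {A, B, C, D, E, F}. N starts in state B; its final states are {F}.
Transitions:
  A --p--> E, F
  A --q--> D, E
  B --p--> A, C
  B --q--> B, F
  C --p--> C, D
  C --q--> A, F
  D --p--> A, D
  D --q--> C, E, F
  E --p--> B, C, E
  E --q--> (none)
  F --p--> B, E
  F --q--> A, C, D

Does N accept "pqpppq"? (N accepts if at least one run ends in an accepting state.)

Start: {B}
read p: {A, C}
read q: {A, D, E, F}
read p: {A, B, C, D, E, F}
read p: {A, B, C, D, E, F}
read p: {A, B, C, D, E, F}
read q: {A, B, C, D, E, F}
Reachable ∩ accepting = {F} — nonempty.

accepted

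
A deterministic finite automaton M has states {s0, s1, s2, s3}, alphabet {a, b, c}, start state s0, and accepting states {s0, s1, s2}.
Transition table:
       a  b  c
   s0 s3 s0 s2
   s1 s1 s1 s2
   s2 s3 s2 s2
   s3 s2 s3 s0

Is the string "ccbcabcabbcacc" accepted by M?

accepted

s0 --c--> s2
s2 --c--> s2
s2 --b--> s2
s2 --c--> s2
s2 --a--> s3
s3 --b--> s3
s3 --c--> s0
s0 --a--> s3
s3 --b--> s3
s3 --b--> s3
s3 --c--> s0
s0 --a--> s3
s3 --c--> s0
s0 --c--> s2
End in state s2, which is an accepting state.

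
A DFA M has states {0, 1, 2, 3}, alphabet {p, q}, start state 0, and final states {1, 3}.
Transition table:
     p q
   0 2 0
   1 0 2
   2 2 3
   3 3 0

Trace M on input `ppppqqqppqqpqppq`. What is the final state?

0

0 --p--> 2
2 --p--> 2
2 --p--> 2
2 --p--> 2
2 --q--> 3
3 --q--> 0
0 --q--> 0
0 --p--> 2
2 --p--> 2
2 --q--> 3
3 --q--> 0
0 --p--> 2
2 --q--> 3
3 --p--> 3
3 --p--> 3
3 --q--> 0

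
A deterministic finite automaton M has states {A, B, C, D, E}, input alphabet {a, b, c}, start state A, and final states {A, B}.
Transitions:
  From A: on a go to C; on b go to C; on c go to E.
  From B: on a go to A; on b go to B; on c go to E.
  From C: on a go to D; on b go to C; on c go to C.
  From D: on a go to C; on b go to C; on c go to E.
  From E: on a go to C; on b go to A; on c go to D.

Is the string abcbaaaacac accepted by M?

A --a--> C
C --b--> C
C --c--> C
C --b--> C
C --a--> D
D --a--> C
C --a--> D
D --a--> C
C --c--> C
C --a--> D
D --c--> E
End in state E, which is not an accepting state.

rejected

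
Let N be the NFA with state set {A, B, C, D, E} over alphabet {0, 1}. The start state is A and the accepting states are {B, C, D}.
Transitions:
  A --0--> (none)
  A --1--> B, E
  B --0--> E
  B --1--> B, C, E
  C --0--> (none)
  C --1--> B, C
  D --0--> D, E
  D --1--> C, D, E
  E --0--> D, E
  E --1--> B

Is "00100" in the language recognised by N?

rejected

Start: {A}
read 0: {}
The reachable set is empty and stays empty for the remaining 4 symbols.
Reachable ∩ accepting = {} — empty.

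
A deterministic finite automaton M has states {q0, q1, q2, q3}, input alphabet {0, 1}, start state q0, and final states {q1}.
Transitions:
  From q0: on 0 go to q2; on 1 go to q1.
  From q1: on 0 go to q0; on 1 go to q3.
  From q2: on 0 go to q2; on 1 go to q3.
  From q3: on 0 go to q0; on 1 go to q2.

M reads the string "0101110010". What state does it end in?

q0 --0--> q2
q2 --1--> q3
q3 --0--> q0
q0 --1--> q1
q1 --1--> q3
q3 --1--> q2
q2 --0--> q2
q2 --0--> q2
q2 --1--> q3
q3 --0--> q0

q0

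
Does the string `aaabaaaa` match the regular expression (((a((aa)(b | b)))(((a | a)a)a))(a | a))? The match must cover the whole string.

yes

Split as aaabaaa·a: ((a((aa)(b|b)))(((a|a)a)a)) matches aaabaaa and (a|a) matches a.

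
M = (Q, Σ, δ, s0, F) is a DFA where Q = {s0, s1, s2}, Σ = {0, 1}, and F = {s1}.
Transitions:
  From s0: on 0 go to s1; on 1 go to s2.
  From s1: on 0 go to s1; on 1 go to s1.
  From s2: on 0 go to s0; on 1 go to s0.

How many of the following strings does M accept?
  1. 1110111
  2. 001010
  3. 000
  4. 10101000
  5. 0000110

4

1110111: rejected
001010: accepted
000: accepted
10101000: accepted
0000110: accepted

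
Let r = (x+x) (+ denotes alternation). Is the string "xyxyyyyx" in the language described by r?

no

Neither x nor x matches xyxyyyyx.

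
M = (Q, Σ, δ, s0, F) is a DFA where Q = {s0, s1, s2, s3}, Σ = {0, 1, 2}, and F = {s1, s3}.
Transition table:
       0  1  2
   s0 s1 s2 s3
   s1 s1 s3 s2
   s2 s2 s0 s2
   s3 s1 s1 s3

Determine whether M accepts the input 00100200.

rejected

s0 --0--> s1
s1 --0--> s1
s1 --1--> s3
s3 --0--> s1
s1 --0--> s1
s1 --2--> s2
s2 --0--> s2
s2 --0--> s2
End in state s2, which is not an accepting state.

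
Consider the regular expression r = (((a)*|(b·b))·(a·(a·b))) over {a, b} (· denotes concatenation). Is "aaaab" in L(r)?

yes

Split as aa·aab: ((a)*|(b·b)) matches aa and (a·(a·b)) matches aab.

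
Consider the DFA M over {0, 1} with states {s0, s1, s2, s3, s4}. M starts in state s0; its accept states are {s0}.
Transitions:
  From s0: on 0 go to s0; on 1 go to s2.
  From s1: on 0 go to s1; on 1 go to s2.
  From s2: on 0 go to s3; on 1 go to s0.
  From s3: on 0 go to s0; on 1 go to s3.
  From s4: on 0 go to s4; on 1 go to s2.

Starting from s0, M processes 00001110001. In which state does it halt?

s2

s0 --0--> s0
s0 --0--> s0
s0 --0--> s0
s0 --0--> s0
s0 --1--> s2
s2 --1--> s0
s0 --1--> s2
s2 --0--> s3
s3 --0--> s0
s0 --0--> s0
s0 --1--> s2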